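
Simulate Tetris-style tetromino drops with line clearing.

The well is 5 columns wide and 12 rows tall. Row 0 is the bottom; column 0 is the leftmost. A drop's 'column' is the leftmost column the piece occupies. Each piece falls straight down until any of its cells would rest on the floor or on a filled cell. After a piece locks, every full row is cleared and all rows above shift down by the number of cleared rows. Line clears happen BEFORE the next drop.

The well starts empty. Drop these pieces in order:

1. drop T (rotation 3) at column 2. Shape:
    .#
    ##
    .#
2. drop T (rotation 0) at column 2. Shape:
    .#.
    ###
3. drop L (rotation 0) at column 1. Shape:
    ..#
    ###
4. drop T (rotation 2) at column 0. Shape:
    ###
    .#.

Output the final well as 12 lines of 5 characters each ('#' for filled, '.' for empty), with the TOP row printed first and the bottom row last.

Drop 1: T rot3 at col 2 lands with bottom-row=0; cleared 0 line(s) (total 0); column heights now [0 0 2 3 0], max=3
Drop 2: T rot0 at col 2 lands with bottom-row=3; cleared 0 line(s) (total 0); column heights now [0 0 4 5 4], max=5
Drop 3: L rot0 at col 1 lands with bottom-row=5; cleared 0 line(s) (total 0); column heights now [0 6 6 7 4], max=7
Drop 4: T rot2 at col 0 lands with bottom-row=6; cleared 0 line(s) (total 0); column heights now [8 8 8 7 4], max=8

Answer: .....
.....
.....
.....
###..
.#.#.
.###.
...#.
..###
...#.
..##.
...#.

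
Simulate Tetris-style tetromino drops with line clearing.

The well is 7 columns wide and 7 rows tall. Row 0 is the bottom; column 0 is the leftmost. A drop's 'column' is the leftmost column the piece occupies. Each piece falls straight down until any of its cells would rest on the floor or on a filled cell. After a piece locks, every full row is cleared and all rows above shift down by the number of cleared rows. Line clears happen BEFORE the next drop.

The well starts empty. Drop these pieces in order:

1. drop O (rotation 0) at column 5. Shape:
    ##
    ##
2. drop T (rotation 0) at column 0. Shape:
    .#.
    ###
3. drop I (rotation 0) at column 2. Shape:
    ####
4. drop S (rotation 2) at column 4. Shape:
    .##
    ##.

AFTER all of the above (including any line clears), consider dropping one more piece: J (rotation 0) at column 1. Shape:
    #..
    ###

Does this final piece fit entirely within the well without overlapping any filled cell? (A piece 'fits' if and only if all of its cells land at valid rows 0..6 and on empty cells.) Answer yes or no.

Drop 1: O rot0 at col 5 lands with bottom-row=0; cleared 0 line(s) (total 0); column heights now [0 0 0 0 0 2 2], max=2
Drop 2: T rot0 at col 0 lands with bottom-row=0; cleared 0 line(s) (total 0); column heights now [1 2 1 0 0 2 2], max=2
Drop 3: I rot0 at col 2 lands with bottom-row=2; cleared 0 line(s) (total 0); column heights now [1 2 3 3 3 3 2], max=3
Drop 4: S rot2 at col 4 lands with bottom-row=3; cleared 0 line(s) (total 0); column heights now [1 2 3 3 4 5 5], max=5
Test piece J rot0 at col 1 (width 3): heights before test = [1 2 3 3 4 5 5]; fits = True

Answer: yes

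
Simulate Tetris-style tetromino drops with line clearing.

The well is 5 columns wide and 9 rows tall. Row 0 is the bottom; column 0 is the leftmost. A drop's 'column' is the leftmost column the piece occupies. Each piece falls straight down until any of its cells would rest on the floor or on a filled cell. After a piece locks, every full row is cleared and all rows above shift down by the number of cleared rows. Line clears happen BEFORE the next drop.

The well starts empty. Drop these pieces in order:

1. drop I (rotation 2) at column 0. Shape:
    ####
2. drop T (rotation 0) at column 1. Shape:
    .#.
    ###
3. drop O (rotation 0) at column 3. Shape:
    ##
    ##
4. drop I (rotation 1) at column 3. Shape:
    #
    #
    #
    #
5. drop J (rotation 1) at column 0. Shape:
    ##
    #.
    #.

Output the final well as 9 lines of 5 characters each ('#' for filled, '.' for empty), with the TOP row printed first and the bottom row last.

Answer: .....
...#.
...#.
...#.
...#.
##.##
#.###
####.
####.

Derivation:
Drop 1: I rot2 at col 0 lands with bottom-row=0; cleared 0 line(s) (total 0); column heights now [1 1 1 1 0], max=1
Drop 2: T rot0 at col 1 lands with bottom-row=1; cleared 0 line(s) (total 0); column heights now [1 2 3 2 0], max=3
Drop 3: O rot0 at col 3 lands with bottom-row=2; cleared 0 line(s) (total 0); column heights now [1 2 3 4 4], max=4
Drop 4: I rot1 at col 3 lands with bottom-row=4; cleared 0 line(s) (total 0); column heights now [1 2 3 8 4], max=8
Drop 5: J rot1 at col 0 lands with bottom-row=1; cleared 0 line(s) (total 0); column heights now [4 4 3 8 4], max=8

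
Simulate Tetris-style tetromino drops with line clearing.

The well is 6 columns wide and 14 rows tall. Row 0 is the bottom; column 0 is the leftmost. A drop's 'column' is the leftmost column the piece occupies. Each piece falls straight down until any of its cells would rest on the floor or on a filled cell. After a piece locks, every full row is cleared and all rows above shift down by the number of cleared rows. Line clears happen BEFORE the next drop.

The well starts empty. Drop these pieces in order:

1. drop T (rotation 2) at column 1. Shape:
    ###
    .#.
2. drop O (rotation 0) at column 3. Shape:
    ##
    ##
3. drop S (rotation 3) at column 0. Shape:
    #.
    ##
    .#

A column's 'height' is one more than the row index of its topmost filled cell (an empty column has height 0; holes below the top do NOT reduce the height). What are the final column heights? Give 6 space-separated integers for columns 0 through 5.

Answer: 5 4 2 4 4 0

Derivation:
Drop 1: T rot2 at col 1 lands with bottom-row=0; cleared 0 line(s) (total 0); column heights now [0 2 2 2 0 0], max=2
Drop 2: O rot0 at col 3 lands with bottom-row=2; cleared 0 line(s) (total 0); column heights now [0 2 2 4 4 0], max=4
Drop 3: S rot3 at col 0 lands with bottom-row=2; cleared 0 line(s) (total 0); column heights now [5 4 2 4 4 0], max=5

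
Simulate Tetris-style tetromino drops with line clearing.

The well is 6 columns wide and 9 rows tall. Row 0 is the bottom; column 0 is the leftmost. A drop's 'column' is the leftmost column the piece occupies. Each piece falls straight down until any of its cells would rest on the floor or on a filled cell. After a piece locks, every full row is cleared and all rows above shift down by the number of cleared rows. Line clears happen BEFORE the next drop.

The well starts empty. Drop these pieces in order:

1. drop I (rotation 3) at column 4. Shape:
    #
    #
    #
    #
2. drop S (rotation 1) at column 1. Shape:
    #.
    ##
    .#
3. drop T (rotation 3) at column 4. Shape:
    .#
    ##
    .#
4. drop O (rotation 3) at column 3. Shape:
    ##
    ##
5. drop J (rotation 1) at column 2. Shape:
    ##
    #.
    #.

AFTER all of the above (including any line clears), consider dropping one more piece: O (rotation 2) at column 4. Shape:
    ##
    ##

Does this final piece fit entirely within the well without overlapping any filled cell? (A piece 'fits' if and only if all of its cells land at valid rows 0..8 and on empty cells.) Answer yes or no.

Answer: yes

Derivation:
Drop 1: I rot3 at col 4 lands with bottom-row=0; cleared 0 line(s) (total 0); column heights now [0 0 0 0 4 0], max=4
Drop 2: S rot1 at col 1 lands with bottom-row=0; cleared 0 line(s) (total 0); column heights now [0 3 2 0 4 0], max=4
Drop 3: T rot3 at col 4 lands with bottom-row=3; cleared 0 line(s) (total 0); column heights now [0 3 2 0 5 6], max=6
Drop 4: O rot3 at col 3 lands with bottom-row=5; cleared 0 line(s) (total 0); column heights now [0 3 2 7 7 6], max=7
Drop 5: J rot1 at col 2 lands with bottom-row=5; cleared 0 line(s) (total 0); column heights now [0 3 8 8 7 6], max=8
Test piece O rot2 at col 4 (width 2): heights before test = [0 3 8 8 7 6]; fits = True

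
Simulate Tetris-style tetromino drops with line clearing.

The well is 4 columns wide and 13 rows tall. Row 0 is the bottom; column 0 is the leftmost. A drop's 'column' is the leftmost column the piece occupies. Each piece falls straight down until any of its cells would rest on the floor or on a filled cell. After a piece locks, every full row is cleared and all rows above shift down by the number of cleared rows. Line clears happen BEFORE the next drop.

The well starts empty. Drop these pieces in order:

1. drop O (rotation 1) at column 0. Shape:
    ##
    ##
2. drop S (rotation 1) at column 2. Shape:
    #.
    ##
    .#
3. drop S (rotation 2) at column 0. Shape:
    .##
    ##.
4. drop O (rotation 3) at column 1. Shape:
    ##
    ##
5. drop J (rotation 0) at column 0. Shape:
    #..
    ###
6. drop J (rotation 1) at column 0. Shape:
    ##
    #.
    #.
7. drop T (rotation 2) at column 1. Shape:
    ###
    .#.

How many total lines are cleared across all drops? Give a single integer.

Answer: 1

Derivation:
Drop 1: O rot1 at col 0 lands with bottom-row=0; cleared 0 line(s) (total 0); column heights now [2 2 0 0], max=2
Drop 2: S rot1 at col 2 lands with bottom-row=0; cleared 1 line(s) (total 1); column heights now [1 1 2 1], max=2
Drop 3: S rot2 at col 0 lands with bottom-row=1; cleared 0 line(s) (total 1); column heights now [2 3 3 1], max=3
Drop 4: O rot3 at col 1 lands with bottom-row=3; cleared 0 line(s) (total 1); column heights now [2 5 5 1], max=5
Drop 5: J rot0 at col 0 lands with bottom-row=5; cleared 0 line(s) (total 1); column heights now [7 6 6 1], max=7
Drop 6: J rot1 at col 0 lands with bottom-row=7; cleared 0 line(s) (total 1); column heights now [10 10 6 1], max=10
Drop 7: T rot2 at col 1 lands with bottom-row=9; cleared 0 line(s) (total 1); column heights now [10 11 11 11], max=11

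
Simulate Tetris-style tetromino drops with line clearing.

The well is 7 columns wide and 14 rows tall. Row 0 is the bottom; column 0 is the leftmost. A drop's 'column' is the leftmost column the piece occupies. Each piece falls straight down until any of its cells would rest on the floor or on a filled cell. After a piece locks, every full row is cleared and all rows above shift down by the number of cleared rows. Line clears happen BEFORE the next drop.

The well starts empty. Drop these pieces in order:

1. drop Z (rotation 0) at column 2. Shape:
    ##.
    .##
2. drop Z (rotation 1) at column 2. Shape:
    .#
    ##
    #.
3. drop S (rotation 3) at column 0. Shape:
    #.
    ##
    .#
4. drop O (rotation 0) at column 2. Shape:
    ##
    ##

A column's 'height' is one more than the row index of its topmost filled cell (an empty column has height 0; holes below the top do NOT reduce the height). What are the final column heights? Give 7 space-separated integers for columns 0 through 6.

Answer: 3 2 7 7 1 0 0

Derivation:
Drop 1: Z rot0 at col 2 lands with bottom-row=0; cleared 0 line(s) (total 0); column heights now [0 0 2 2 1 0 0], max=2
Drop 2: Z rot1 at col 2 lands with bottom-row=2; cleared 0 line(s) (total 0); column heights now [0 0 4 5 1 0 0], max=5
Drop 3: S rot3 at col 0 lands with bottom-row=0; cleared 0 line(s) (total 0); column heights now [3 2 4 5 1 0 0], max=5
Drop 4: O rot0 at col 2 lands with bottom-row=5; cleared 0 line(s) (total 0); column heights now [3 2 7 7 1 0 0], max=7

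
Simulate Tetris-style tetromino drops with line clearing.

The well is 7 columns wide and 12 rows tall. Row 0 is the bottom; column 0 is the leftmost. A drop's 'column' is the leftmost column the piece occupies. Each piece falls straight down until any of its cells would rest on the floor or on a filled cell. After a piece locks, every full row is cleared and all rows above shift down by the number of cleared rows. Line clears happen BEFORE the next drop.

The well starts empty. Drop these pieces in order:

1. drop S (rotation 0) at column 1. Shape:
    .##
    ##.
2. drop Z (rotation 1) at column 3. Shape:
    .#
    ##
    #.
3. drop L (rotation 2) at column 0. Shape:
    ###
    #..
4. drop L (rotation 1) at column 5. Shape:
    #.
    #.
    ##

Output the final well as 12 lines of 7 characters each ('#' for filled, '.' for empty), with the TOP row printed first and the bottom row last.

Answer: .......
.......
.......
.......
.......
.......
.......
....#..
...##..
####.#.
#.##.#.
.##..##

Derivation:
Drop 1: S rot0 at col 1 lands with bottom-row=0; cleared 0 line(s) (total 0); column heights now [0 1 2 2 0 0 0], max=2
Drop 2: Z rot1 at col 3 lands with bottom-row=2; cleared 0 line(s) (total 0); column heights now [0 1 2 4 5 0 0], max=5
Drop 3: L rot2 at col 0 lands with bottom-row=1; cleared 0 line(s) (total 0); column heights now [3 3 3 4 5 0 0], max=5
Drop 4: L rot1 at col 5 lands with bottom-row=0; cleared 0 line(s) (total 0); column heights now [3 3 3 4 5 3 1], max=5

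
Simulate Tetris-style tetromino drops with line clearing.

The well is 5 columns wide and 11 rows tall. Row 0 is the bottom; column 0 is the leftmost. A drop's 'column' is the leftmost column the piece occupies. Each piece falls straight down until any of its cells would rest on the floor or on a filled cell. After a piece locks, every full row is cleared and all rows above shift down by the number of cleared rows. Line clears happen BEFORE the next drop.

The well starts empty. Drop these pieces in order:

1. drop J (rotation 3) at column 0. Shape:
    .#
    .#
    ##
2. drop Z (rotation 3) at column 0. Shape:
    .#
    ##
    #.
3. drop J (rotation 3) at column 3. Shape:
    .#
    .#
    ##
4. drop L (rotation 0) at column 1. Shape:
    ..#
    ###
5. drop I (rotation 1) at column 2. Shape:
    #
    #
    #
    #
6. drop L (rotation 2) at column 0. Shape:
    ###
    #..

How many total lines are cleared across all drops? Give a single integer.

Answer: 0

Derivation:
Drop 1: J rot3 at col 0 lands with bottom-row=0; cleared 0 line(s) (total 0); column heights now [1 3 0 0 0], max=3
Drop 2: Z rot3 at col 0 lands with bottom-row=2; cleared 0 line(s) (total 0); column heights now [4 5 0 0 0], max=5
Drop 3: J rot3 at col 3 lands with bottom-row=0; cleared 0 line(s) (total 0); column heights now [4 5 0 1 3], max=5
Drop 4: L rot0 at col 1 lands with bottom-row=5; cleared 0 line(s) (total 0); column heights now [4 6 6 7 3], max=7
Drop 5: I rot1 at col 2 lands with bottom-row=6; cleared 0 line(s) (total 0); column heights now [4 6 10 7 3], max=10
Drop 6: L rot2 at col 0 lands with bottom-row=9; cleared 0 line(s) (total 0); column heights now [11 11 11 7 3], max=11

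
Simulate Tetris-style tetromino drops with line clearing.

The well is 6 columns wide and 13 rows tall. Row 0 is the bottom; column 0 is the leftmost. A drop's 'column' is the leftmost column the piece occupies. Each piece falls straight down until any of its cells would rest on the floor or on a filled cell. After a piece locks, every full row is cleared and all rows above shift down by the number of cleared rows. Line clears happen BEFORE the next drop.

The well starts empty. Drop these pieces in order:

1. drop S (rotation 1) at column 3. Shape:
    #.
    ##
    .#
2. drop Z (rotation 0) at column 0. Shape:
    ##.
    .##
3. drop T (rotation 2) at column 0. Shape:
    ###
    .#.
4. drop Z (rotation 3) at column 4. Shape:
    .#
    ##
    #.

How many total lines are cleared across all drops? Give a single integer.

Drop 1: S rot1 at col 3 lands with bottom-row=0; cleared 0 line(s) (total 0); column heights now [0 0 0 3 2 0], max=3
Drop 2: Z rot0 at col 0 lands with bottom-row=0; cleared 0 line(s) (total 0); column heights now [2 2 1 3 2 0], max=3
Drop 3: T rot2 at col 0 lands with bottom-row=2; cleared 0 line(s) (total 0); column heights now [4 4 4 3 2 0], max=4
Drop 4: Z rot3 at col 4 lands with bottom-row=2; cleared 0 line(s) (total 0); column heights now [4 4 4 3 4 5], max=5

Answer: 0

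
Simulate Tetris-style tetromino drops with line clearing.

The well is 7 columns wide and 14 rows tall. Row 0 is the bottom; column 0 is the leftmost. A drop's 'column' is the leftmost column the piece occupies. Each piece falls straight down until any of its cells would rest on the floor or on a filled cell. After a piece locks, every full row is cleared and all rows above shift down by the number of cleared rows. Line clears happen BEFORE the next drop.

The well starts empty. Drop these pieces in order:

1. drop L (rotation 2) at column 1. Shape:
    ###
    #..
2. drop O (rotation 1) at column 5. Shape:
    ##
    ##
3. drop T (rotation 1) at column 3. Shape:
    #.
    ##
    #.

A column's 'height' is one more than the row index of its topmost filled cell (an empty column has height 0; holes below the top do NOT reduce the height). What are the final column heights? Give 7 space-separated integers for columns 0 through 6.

Drop 1: L rot2 at col 1 lands with bottom-row=0; cleared 0 line(s) (total 0); column heights now [0 2 2 2 0 0 0], max=2
Drop 2: O rot1 at col 5 lands with bottom-row=0; cleared 0 line(s) (total 0); column heights now [0 2 2 2 0 2 2], max=2
Drop 3: T rot1 at col 3 lands with bottom-row=2; cleared 0 line(s) (total 0); column heights now [0 2 2 5 4 2 2], max=5

Answer: 0 2 2 5 4 2 2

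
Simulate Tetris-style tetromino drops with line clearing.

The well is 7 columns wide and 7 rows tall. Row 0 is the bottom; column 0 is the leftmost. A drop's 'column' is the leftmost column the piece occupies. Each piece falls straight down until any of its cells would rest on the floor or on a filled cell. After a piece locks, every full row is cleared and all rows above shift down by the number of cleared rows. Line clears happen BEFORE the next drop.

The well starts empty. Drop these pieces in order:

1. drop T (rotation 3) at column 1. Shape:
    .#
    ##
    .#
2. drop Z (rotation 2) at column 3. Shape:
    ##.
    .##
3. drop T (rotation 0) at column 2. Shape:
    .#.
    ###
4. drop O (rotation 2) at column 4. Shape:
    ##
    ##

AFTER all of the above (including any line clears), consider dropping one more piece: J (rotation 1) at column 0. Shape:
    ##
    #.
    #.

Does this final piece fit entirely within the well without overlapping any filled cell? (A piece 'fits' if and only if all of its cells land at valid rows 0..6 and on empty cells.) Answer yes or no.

Answer: yes

Derivation:
Drop 1: T rot3 at col 1 lands with bottom-row=0; cleared 0 line(s) (total 0); column heights now [0 2 3 0 0 0 0], max=3
Drop 2: Z rot2 at col 3 lands with bottom-row=0; cleared 0 line(s) (total 0); column heights now [0 2 3 2 2 1 0], max=3
Drop 3: T rot0 at col 2 lands with bottom-row=3; cleared 0 line(s) (total 0); column heights now [0 2 4 5 4 1 0], max=5
Drop 4: O rot2 at col 4 lands with bottom-row=4; cleared 0 line(s) (total 0); column heights now [0 2 4 5 6 6 0], max=6
Test piece J rot1 at col 0 (width 2): heights before test = [0 2 4 5 6 6 0]; fits = True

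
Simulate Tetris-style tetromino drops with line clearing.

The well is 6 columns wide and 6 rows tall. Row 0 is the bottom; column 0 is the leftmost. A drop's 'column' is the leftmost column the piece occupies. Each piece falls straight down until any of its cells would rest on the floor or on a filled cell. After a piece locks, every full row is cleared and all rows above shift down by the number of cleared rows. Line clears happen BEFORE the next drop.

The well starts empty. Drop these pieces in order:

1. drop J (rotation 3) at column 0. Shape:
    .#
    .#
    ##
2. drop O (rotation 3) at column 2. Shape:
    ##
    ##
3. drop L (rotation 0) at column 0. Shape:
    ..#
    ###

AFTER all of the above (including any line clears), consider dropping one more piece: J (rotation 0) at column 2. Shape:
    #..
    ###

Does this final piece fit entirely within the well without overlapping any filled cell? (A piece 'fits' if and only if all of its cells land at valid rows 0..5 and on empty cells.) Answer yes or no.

Drop 1: J rot3 at col 0 lands with bottom-row=0; cleared 0 line(s) (total 0); column heights now [1 3 0 0 0 0], max=3
Drop 2: O rot3 at col 2 lands with bottom-row=0; cleared 0 line(s) (total 0); column heights now [1 3 2 2 0 0], max=3
Drop 3: L rot0 at col 0 lands with bottom-row=3; cleared 0 line(s) (total 0); column heights now [4 4 5 2 0 0], max=5
Test piece J rot0 at col 2 (width 3): heights before test = [4 4 5 2 0 0]; fits = False

Answer: no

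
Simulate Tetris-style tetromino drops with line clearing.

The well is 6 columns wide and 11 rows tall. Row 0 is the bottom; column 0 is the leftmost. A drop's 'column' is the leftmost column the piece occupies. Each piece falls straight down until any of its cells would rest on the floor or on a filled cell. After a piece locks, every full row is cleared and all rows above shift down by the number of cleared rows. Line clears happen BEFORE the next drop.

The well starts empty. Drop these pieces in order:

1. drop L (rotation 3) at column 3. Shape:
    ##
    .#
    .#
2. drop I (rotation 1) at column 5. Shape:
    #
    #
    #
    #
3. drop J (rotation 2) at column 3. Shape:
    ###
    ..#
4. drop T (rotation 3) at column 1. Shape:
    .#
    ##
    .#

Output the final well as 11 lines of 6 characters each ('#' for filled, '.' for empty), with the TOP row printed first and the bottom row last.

Drop 1: L rot3 at col 3 lands with bottom-row=0; cleared 0 line(s) (total 0); column heights now [0 0 0 3 3 0], max=3
Drop 2: I rot1 at col 5 lands with bottom-row=0; cleared 0 line(s) (total 0); column heights now [0 0 0 3 3 4], max=4
Drop 3: J rot2 at col 3 lands with bottom-row=4; cleared 0 line(s) (total 0); column heights now [0 0 0 6 6 6], max=6
Drop 4: T rot3 at col 1 lands with bottom-row=0; cleared 0 line(s) (total 0); column heights now [0 2 3 6 6 6], max=6

Answer: ......
......
......
......
......
...###
.....#
.....#
..####
.##.##
..#.##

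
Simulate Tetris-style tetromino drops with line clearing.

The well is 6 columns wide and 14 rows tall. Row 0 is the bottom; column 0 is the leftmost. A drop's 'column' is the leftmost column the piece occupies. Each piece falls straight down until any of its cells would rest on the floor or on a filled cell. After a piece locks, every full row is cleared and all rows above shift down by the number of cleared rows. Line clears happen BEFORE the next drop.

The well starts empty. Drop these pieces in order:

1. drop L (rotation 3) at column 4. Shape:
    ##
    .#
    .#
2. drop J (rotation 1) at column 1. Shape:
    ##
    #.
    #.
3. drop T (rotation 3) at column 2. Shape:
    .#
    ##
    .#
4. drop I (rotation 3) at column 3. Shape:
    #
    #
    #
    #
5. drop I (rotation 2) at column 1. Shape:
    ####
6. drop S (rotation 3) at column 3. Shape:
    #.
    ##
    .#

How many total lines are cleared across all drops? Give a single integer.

Answer: 0

Derivation:
Drop 1: L rot3 at col 4 lands with bottom-row=0; cleared 0 line(s) (total 0); column heights now [0 0 0 0 3 3], max=3
Drop 2: J rot1 at col 1 lands with bottom-row=0; cleared 0 line(s) (total 0); column heights now [0 3 3 0 3 3], max=3
Drop 3: T rot3 at col 2 lands with bottom-row=2; cleared 0 line(s) (total 0); column heights now [0 3 4 5 3 3], max=5
Drop 4: I rot3 at col 3 lands with bottom-row=5; cleared 0 line(s) (total 0); column heights now [0 3 4 9 3 3], max=9
Drop 5: I rot2 at col 1 lands with bottom-row=9; cleared 0 line(s) (total 0); column heights now [0 10 10 10 10 3], max=10
Drop 6: S rot3 at col 3 lands with bottom-row=10; cleared 0 line(s) (total 0); column heights now [0 10 10 13 12 3], max=13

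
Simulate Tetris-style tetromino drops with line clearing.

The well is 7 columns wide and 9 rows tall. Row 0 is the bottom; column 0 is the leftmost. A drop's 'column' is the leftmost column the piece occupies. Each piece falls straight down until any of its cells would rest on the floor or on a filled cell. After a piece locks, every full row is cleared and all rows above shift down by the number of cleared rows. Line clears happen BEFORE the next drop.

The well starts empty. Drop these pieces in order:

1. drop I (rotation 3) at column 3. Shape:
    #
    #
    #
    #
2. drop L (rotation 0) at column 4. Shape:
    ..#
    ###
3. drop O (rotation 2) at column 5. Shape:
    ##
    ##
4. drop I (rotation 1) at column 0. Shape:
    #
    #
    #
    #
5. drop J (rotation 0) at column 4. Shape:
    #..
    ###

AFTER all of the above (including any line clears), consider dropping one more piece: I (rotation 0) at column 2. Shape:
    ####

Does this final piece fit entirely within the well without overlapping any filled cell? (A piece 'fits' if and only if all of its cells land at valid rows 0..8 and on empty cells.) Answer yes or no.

Answer: yes

Derivation:
Drop 1: I rot3 at col 3 lands with bottom-row=0; cleared 0 line(s) (total 0); column heights now [0 0 0 4 0 0 0], max=4
Drop 2: L rot0 at col 4 lands with bottom-row=0; cleared 0 line(s) (total 0); column heights now [0 0 0 4 1 1 2], max=4
Drop 3: O rot2 at col 5 lands with bottom-row=2; cleared 0 line(s) (total 0); column heights now [0 0 0 4 1 4 4], max=4
Drop 4: I rot1 at col 0 lands with bottom-row=0; cleared 0 line(s) (total 0); column heights now [4 0 0 4 1 4 4], max=4
Drop 5: J rot0 at col 4 lands with bottom-row=4; cleared 0 line(s) (total 0); column heights now [4 0 0 4 6 5 5], max=6
Test piece I rot0 at col 2 (width 4): heights before test = [4 0 0 4 6 5 5]; fits = True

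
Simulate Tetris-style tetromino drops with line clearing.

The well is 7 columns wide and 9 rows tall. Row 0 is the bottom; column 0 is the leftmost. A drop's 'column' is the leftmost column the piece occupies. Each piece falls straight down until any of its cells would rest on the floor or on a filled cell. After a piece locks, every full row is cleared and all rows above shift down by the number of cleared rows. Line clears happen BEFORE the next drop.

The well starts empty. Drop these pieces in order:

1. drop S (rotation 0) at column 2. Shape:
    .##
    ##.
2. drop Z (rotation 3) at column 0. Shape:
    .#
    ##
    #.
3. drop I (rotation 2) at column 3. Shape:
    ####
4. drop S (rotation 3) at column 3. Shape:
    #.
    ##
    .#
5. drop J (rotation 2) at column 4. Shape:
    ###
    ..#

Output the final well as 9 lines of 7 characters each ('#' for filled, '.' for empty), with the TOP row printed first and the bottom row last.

Drop 1: S rot0 at col 2 lands with bottom-row=0; cleared 0 line(s) (total 0); column heights now [0 0 1 2 2 0 0], max=2
Drop 2: Z rot3 at col 0 lands with bottom-row=0; cleared 0 line(s) (total 0); column heights now [2 3 1 2 2 0 0], max=3
Drop 3: I rot2 at col 3 lands with bottom-row=2; cleared 0 line(s) (total 0); column heights now [2 3 1 3 3 3 3], max=3
Drop 4: S rot3 at col 3 lands with bottom-row=3; cleared 0 line(s) (total 0); column heights now [2 3 1 6 5 3 3], max=6
Drop 5: J rot2 at col 4 lands with bottom-row=4; cleared 0 line(s) (total 0); column heights now [2 3 1 6 6 6 6], max=6

Answer: .......
.......
.......
...####
...##.#
....#..
.#.####
##.##..
#.##...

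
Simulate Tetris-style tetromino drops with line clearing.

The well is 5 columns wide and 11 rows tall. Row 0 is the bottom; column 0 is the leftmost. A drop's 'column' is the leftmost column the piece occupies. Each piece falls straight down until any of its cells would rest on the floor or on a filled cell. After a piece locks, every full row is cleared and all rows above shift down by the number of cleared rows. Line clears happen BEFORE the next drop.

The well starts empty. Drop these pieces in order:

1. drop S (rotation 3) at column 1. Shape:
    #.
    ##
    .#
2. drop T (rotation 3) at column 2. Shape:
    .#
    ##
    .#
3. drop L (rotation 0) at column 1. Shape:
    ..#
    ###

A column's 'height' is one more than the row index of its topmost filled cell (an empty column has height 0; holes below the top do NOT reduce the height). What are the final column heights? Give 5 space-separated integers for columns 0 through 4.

Drop 1: S rot3 at col 1 lands with bottom-row=0; cleared 0 line(s) (total 0); column heights now [0 3 2 0 0], max=3
Drop 2: T rot3 at col 2 lands with bottom-row=1; cleared 0 line(s) (total 0); column heights now [0 3 3 4 0], max=4
Drop 3: L rot0 at col 1 lands with bottom-row=4; cleared 0 line(s) (total 0); column heights now [0 5 5 6 0], max=6

Answer: 0 5 5 6 0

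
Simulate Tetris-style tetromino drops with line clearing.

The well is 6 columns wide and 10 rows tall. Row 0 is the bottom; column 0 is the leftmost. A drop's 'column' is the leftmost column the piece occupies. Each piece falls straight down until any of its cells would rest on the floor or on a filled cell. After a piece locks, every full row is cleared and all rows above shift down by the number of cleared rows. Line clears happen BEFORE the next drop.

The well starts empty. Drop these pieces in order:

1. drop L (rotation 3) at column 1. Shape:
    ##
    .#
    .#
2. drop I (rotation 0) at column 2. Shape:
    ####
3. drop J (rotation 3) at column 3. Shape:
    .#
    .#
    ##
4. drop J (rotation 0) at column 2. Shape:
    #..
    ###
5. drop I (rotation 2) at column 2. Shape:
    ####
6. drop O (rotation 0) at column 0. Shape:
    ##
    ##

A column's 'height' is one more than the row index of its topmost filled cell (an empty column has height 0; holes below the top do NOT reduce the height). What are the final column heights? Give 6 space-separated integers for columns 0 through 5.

Drop 1: L rot3 at col 1 lands with bottom-row=0; cleared 0 line(s) (total 0); column heights now [0 3 3 0 0 0], max=3
Drop 2: I rot0 at col 2 lands with bottom-row=3; cleared 0 line(s) (total 0); column heights now [0 3 4 4 4 4], max=4
Drop 3: J rot3 at col 3 lands with bottom-row=4; cleared 0 line(s) (total 0); column heights now [0 3 4 5 7 4], max=7
Drop 4: J rot0 at col 2 lands with bottom-row=7; cleared 0 line(s) (total 0); column heights now [0 3 9 8 8 4], max=9
Drop 5: I rot2 at col 2 lands with bottom-row=9; cleared 0 line(s) (total 0); column heights now [0 3 10 10 10 10], max=10
Drop 6: O rot0 at col 0 lands with bottom-row=3; cleared 1 line(s) (total 1); column heights now [4 4 9 9 9 9], max=9

Answer: 4 4 9 9 9 9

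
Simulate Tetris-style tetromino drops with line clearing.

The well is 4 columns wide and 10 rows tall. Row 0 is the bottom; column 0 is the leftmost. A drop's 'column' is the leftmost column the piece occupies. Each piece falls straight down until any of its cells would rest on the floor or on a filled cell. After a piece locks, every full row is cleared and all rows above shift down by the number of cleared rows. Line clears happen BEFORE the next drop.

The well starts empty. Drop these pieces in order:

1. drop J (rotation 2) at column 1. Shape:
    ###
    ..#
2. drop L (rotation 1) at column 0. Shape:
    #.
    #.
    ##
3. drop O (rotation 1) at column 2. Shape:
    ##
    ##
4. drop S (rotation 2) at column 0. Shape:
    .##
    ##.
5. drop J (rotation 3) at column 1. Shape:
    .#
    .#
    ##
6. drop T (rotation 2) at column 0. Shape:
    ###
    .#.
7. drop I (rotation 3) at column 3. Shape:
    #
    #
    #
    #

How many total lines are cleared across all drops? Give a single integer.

Drop 1: J rot2 at col 1 lands with bottom-row=0; cleared 0 line(s) (total 0); column heights now [0 2 2 2], max=2
Drop 2: L rot1 at col 0 lands with bottom-row=2; cleared 0 line(s) (total 0); column heights now [5 3 2 2], max=5
Drop 3: O rot1 at col 2 lands with bottom-row=2; cleared 1 line(s) (total 1); column heights now [4 2 3 3], max=4
Drop 4: S rot2 at col 0 lands with bottom-row=4; cleared 0 line(s) (total 1); column heights now [5 6 6 3], max=6
Drop 5: J rot3 at col 1 lands with bottom-row=6; cleared 0 line(s) (total 1); column heights now [5 7 9 3], max=9
Drop 6: T rot2 at col 0 lands with bottom-row=8; cleared 0 line(s) (total 1); column heights now [10 10 10 3], max=10
Drop 7: I rot3 at col 3 lands with bottom-row=3; cleared 0 line(s) (total 1); column heights now [10 10 10 7], max=10

Answer: 1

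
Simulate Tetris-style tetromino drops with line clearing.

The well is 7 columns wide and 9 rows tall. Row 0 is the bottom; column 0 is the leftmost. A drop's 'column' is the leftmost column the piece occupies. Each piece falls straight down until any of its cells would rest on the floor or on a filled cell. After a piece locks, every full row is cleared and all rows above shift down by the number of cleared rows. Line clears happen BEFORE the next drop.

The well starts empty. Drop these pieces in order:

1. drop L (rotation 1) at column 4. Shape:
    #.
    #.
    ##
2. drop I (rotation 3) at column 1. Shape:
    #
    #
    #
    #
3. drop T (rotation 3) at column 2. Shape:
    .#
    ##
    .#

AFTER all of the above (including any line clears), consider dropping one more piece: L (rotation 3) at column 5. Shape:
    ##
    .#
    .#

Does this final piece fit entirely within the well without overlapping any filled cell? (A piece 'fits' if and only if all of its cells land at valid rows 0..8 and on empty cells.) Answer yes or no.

Drop 1: L rot1 at col 4 lands with bottom-row=0; cleared 0 line(s) (total 0); column heights now [0 0 0 0 3 1 0], max=3
Drop 2: I rot3 at col 1 lands with bottom-row=0; cleared 0 line(s) (total 0); column heights now [0 4 0 0 3 1 0], max=4
Drop 3: T rot3 at col 2 lands with bottom-row=0; cleared 0 line(s) (total 0); column heights now [0 4 2 3 3 1 0], max=4
Test piece L rot3 at col 5 (width 2): heights before test = [0 4 2 3 3 1 0]; fits = True

Answer: yes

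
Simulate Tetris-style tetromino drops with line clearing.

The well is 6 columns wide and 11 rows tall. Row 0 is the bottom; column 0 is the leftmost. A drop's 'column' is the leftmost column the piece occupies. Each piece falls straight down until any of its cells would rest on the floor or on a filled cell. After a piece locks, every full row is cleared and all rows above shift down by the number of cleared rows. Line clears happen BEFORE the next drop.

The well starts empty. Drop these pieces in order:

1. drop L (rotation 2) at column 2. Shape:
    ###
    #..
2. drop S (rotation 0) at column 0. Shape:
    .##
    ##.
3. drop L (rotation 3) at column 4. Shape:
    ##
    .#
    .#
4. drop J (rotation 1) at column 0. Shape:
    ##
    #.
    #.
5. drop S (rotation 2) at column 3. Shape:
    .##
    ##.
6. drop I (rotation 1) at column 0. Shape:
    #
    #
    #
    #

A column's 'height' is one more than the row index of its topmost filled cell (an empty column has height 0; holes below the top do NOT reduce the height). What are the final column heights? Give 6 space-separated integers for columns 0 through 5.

Drop 1: L rot2 at col 2 lands with bottom-row=0; cleared 0 line(s) (total 0); column heights now [0 0 2 2 2 0], max=2
Drop 2: S rot0 at col 0 lands with bottom-row=1; cleared 0 line(s) (total 0); column heights now [2 3 3 2 2 0], max=3
Drop 3: L rot3 at col 4 lands with bottom-row=0; cleared 1 line(s) (total 1); column heights now [0 2 2 0 2 2], max=2
Drop 4: J rot1 at col 0 lands with bottom-row=0; cleared 0 line(s) (total 1); column heights now [3 3 2 0 2 2], max=3
Drop 5: S rot2 at col 3 lands with bottom-row=2; cleared 0 line(s) (total 1); column heights now [3 3 2 3 4 4], max=4
Drop 6: I rot1 at col 0 lands with bottom-row=3; cleared 0 line(s) (total 1); column heights now [7 3 2 3 4 4], max=7

Answer: 7 3 2 3 4 4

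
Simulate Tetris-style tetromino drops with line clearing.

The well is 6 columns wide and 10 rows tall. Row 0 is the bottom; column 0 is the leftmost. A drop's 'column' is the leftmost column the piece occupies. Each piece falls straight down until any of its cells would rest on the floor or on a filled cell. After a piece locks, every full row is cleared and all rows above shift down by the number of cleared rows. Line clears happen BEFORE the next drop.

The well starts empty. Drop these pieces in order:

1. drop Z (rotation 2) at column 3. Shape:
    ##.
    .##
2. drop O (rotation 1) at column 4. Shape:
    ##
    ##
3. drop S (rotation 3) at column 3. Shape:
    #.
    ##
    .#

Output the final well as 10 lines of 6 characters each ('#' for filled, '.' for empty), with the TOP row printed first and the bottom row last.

Answer: ......
......
......
...#..
...##.
....#.
....##
....##
...##.
....##

Derivation:
Drop 1: Z rot2 at col 3 lands with bottom-row=0; cleared 0 line(s) (total 0); column heights now [0 0 0 2 2 1], max=2
Drop 2: O rot1 at col 4 lands with bottom-row=2; cleared 0 line(s) (total 0); column heights now [0 0 0 2 4 4], max=4
Drop 3: S rot3 at col 3 lands with bottom-row=4; cleared 0 line(s) (total 0); column heights now [0 0 0 7 6 4], max=7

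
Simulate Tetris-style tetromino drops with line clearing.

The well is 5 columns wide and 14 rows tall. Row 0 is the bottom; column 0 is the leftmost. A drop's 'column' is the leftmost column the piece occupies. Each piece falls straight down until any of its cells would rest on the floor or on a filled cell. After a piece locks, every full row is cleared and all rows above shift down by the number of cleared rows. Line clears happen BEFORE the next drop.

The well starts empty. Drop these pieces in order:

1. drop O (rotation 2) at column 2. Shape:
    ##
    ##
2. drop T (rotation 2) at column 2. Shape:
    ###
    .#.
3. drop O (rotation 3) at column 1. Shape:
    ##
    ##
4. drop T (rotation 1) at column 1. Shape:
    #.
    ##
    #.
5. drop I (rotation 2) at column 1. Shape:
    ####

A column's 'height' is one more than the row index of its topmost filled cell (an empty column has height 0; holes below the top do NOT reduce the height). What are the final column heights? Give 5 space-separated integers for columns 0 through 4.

Drop 1: O rot2 at col 2 lands with bottom-row=0; cleared 0 line(s) (total 0); column heights now [0 0 2 2 0], max=2
Drop 2: T rot2 at col 2 lands with bottom-row=2; cleared 0 line(s) (total 0); column heights now [0 0 4 4 4], max=4
Drop 3: O rot3 at col 1 lands with bottom-row=4; cleared 0 line(s) (total 0); column heights now [0 6 6 4 4], max=6
Drop 4: T rot1 at col 1 lands with bottom-row=6; cleared 0 line(s) (total 0); column heights now [0 9 8 4 4], max=9
Drop 5: I rot2 at col 1 lands with bottom-row=9; cleared 0 line(s) (total 0); column heights now [0 10 10 10 10], max=10

Answer: 0 10 10 10 10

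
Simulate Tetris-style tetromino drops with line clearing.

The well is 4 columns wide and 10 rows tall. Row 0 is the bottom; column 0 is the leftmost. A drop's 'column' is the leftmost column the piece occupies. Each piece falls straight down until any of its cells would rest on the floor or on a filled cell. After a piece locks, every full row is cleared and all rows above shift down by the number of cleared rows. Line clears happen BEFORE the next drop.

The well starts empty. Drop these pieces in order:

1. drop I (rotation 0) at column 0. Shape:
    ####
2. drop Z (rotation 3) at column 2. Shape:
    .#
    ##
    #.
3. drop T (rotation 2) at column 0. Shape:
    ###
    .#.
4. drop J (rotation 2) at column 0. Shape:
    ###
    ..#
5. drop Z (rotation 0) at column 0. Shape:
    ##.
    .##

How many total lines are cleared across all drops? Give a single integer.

Drop 1: I rot0 at col 0 lands with bottom-row=0; cleared 1 line(s) (total 1); column heights now [0 0 0 0], max=0
Drop 2: Z rot3 at col 2 lands with bottom-row=0; cleared 0 line(s) (total 1); column heights now [0 0 2 3], max=3
Drop 3: T rot2 at col 0 lands with bottom-row=1; cleared 1 line(s) (total 2); column heights now [0 2 2 2], max=2
Drop 4: J rot2 at col 0 lands with bottom-row=2; cleared 0 line(s) (total 2); column heights now [4 4 4 2], max=4
Drop 5: Z rot0 at col 0 lands with bottom-row=4; cleared 0 line(s) (total 2); column heights now [6 6 5 2], max=6

Answer: 2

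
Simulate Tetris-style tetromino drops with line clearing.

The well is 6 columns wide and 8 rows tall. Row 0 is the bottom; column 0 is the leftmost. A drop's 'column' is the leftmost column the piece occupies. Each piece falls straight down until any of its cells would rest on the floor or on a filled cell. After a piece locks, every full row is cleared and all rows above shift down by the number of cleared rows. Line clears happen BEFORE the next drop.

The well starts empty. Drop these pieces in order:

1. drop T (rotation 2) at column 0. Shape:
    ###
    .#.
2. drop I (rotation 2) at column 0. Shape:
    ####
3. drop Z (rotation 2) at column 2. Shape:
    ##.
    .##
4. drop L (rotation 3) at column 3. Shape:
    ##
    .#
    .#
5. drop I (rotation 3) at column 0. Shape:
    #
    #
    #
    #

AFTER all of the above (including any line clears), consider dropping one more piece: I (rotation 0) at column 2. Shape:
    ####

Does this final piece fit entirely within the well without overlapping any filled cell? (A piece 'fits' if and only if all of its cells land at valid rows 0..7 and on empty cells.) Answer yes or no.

Drop 1: T rot2 at col 0 lands with bottom-row=0; cleared 0 line(s) (total 0); column heights now [2 2 2 0 0 0], max=2
Drop 2: I rot2 at col 0 lands with bottom-row=2; cleared 0 line(s) (total 0); column heights now [3 3 3 3 0 0], max=3
Drop 3: Z rot2 at col 2 lands with bottom-row=3; cleared 0 line(s) (total 0); column heights now [3 3 5 5 4 0], max=5
Drop 4: L rot3 at col 3 lands with bottom-row=4; cleared 0 line(s) (total 0); column heights now [3 3 5 7 7 0], max=7
Drop 5: I rot3 at col 0 lands with bottom-row=3; cleared 0 line(s) (total 0); column heights now [7 3 5 7 7 0], max=7
Test piece I rot0 at col 2 (width 4): heights before test = [7 3 5 7 7 0]; fits = True

Answer: yes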